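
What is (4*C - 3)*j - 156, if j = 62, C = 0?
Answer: -342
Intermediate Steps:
(4*C - 3)*j - 156 = (4*0 - 3)*62 - 156 = (0 - 3)*62 - 156 = -3*62 - 156 = -186 - 156 = -342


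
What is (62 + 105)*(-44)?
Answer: -7348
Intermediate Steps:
(62 + 105)*(-44) = 167*(-44) = -7348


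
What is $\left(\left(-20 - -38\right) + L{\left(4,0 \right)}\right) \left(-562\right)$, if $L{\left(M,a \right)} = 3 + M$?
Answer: $-14050$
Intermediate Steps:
$\left(\left(-20 - -38\right) + L{\left(4,0 \right)}\right) \left(-562\right) = \left(\left(-20 - -38\right) + \left(3 + 4\right)\right) \left(-562\right) = \left(\left(-20 + 38\right) + 7\right) \left(-562\right) = \left(18 + 7\right) \left(-562\right) = 25 \left(-562\right) = -14050$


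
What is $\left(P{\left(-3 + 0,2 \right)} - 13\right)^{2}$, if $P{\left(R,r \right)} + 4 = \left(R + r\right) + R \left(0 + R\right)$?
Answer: $81$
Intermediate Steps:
$P{\left(R,r \right)} = -4 + R + r + R^{2}$ ($P{\left(R,r \right)} = -4 + \left(\left(R + r\right) + R \left(0 + R\right)\right) = -4 + \left(\left(R + r\right) + R R\right) = -4 + \left(\left(R + r\right) + R^{2}\right) = -4 + \left(R + r + R^{2}\right) = -4 + R + r + R^{2}$)
$\left(P{\left(-3 + 0,2 \right)} - 13\right)^{2} = \left(\left(-4 + \left(-3 + 0\right) + 2 + \left(-3 + 0\right)^{2}\right) - 13\right)^{2} = \left(\left(-4 - 3 + 2 + \left(-3\right)^{2}\right) - 13\right)^{2} = \left(\left(-4 - 3 + 2 + 9\right) - 13\right)^{2} = \left(4 - 13\right)^{2} = \left(-9\right)^{2} = 81$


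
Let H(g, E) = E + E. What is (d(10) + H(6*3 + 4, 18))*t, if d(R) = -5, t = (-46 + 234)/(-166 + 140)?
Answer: -2914/13 ≈ -224.15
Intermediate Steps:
H(g, E) = 2*E
t = -94/13 (t = 188/(-26) = 188*(-1/26) = -94/13 ≈ -7.2308)
(d(10) + H(6*3 + 4, 18))*t = (-5 + 2*18)*(-94/13) = (-5 + 36)*(-94/13) = 31*(-94/13) = -2914/13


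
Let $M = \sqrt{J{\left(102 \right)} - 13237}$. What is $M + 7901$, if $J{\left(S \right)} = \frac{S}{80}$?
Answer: $7901 + \frac{i \sqrt{5294290}}{20} \approx 7901.0 + 115.05 i$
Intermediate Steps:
$J{\left(S \right)} = \frac{S}{80}$ ($J{\left(S \right)} = S \frac{1}{80} = \frac{S}{80}$)
$M = \frac{i \sqrt{5294290}}{20}$ ($M = \sqrt{\frac{1}{80} \cdot 102 - 13237} = \sqrt{\frac{51}{40} - 13237} = \sqrt{- \frac{529429}{40}} = \frac{i \sqrt{5294290}}{20} \approx 115.05 i$)
$M + 7901 = \frac{i \sqrt{5294290}}{20} + 7901 = 7901 + \frac{i \sqrt{5294290}}{20}$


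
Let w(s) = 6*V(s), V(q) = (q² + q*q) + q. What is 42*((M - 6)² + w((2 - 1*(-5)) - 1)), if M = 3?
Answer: 20034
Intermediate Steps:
V(q) = q + 2*q² (V(q) = (q² + q²) + q = 2*q² + q = q + 2*q²)
w(s) = 6*s*(1 + 2*s) (w(s) = 6*(s*(1 + 2*s)) = 6*s*(1 + 2*s))
42*((M - 6)² + w((2 - 1*(-5)) - 1)) = 42*((3 - 6)² + 6*((2 - 1*(-5)) - 1)*(1 + 2*((2 - 1*(-5)) - 1))) = 42*((-3)² + 6*((2 + 5) - 1)*(1 + 2*((2 + 5) - 1))) = 42*(9 + 6*(7 - 1)*(1 + 2*(7 - 1))) = 42*(9 + 6*6*(1 + 2*6)) = 42*(9 + 6*6*(1 + 12)) = 42*(9 + 6*6*13) = 42*(9 + 468) = 42*477 = 20034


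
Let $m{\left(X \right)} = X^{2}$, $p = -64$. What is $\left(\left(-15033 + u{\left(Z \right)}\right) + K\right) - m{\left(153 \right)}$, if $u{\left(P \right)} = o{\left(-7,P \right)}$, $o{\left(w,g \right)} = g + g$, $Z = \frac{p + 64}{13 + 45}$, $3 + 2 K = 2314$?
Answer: $- \frac{74573}{2} \approx -37287.0$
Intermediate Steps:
$K = \frac{2311}{2}$ ($K = - \frac{3}{2} + \frac{1}{2} \cdot 2314 = - \frac{3}{2} + 1157 = \frac{2311}{2} \approx 1155.5$)
$Z = 0$ ($Z = \frac{-64 + 64}{13 + 45} = \frac{0}{58} = 0 \cdot \frac{1}{58} = 0$)
$o{\left(w,g \right)} = 2 g$
$u{\left(P \right)} = 2 P$
$\left(\left(-15033 + u{\left(Z \right)}\right) + K\right) - m{\left(153 \right)} = \left(\left(-15033 + 2 \cdot 0\right) + \frac{2311}{2}\right) - 153^{2} = \left(\left(-15033 + 0\right) + \frac{2311}{2}\right) - 23409 = \left(-15033 + \frac{2311}{2}\right) - 23409 = - \frac{27755}{2} - 23409 = - \frac{74573}{2}$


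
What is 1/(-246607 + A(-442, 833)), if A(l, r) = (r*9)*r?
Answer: 1/5998394 ≈ 1.6671e-7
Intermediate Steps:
A(l, r) = 9*r² (A(l, r) = (9*r)*r = 9*r²)
1/(-246607 + A(-442, 833)) = 1/(-246607 + 9*833²) = 1/(-246607 + 9*693889) = 1/(-246607 + 6245001) = 1/5998394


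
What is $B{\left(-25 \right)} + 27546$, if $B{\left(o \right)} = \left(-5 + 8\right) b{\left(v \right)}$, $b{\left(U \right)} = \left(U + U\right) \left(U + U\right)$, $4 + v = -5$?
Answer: $28518$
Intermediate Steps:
$v = -9$ ($v = -4 - 5 = -9$)
$b{\left(U \right)} = 4 U^{2}$ ($b{\left(U \right)} = 2 U 2 U = 4 U^{2}$)
$B{\left(o \right)} = 972$ ($B{\left(o \right)} = \left(-5 + 8\right) 4 \left(-9\right)^{2} = 3 \cdot 4 \cdot 81 = 3 \cdot 324 = 972$)
$B{\left(-25 \right)} + 27546 = 972 + 27546 = 28518$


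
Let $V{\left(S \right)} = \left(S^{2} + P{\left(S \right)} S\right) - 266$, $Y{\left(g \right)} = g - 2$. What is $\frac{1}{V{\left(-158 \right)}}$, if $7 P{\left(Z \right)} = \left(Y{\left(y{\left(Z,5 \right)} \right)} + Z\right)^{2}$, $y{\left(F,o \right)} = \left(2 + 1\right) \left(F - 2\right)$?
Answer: $- \frac{7}{64543914} \approx -1.0845 \cdot 10^{-7}$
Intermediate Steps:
$y{\left(F,o \right)} = -6 + 3 F$ ($y{\left(F,o \right)} = 3 \left(-2 + F\right) = -6 + 3 F$)
$Y{\left(g \right)} = -2 + g$
$P{\left(Z \right)} = \frac{\left(-8 + 4 Z\right)^{2}}{7}$ ($P{\left(Z \right)} = \frac{\left(\left(-2 + \left(-6 + 3 Z\right)\right) + Z\right)^{2}}{7} = \frac{\left(\left(-8 + 3 Z\right) + Z\right)^{2}}{7} = \frac{\left(-8 + 4 Z\right)^{2}}{7}$)
$V{\left(S \right)} = -266 + S^{2} + \frac{16 S \left(-2 + S\right)^{2}}{7}$ ($V{\left(S \right)} = \left(S^{2} + \frac{16 \left(-2 + S\right)^{2}}{7} S\right) - 266 = \left(S^{2} + \frac{16 S \left(-2 + S\right)^{2}}{7}\right) - 266 = -266 + S^{2} + \frac{16 S \left(-2 + S\right)^{2}}{7}$)
$\frac{1}{V{\left(-158 \right)}} = \frac{1}{-266 + \left(-158\right)^{2} + \frac{16}{7} \left(-158\right) \left(-2 - 158\right)^{2}} = \frac{1}{-266 + 24964 + \frac{16}{7} \left(-158\right) \left(-160\right)^{2}} = \frac{1}{-266 + 24964 + \frac{16}{7} \left(-158\right) 25600} = \frac{1}{-266 + 24964 - \frac{64716800}{7}} = \frac{1}{- \frac{64543914}{7}} = - \frac{7}{64543914}$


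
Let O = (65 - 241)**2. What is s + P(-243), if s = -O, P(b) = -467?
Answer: -31443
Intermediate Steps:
O = 30976 (O = (-176)**2 = 30976)
s = -30976 (s = -1*30976 = -30976)
s + P(-243) = -30976 - 467 = -31443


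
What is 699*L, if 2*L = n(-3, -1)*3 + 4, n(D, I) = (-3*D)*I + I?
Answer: -9087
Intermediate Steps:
n(D, I) = I - 3*D*I (n(D, I) = -3*D*I + I = I - 3*D*I)
L = -13 (L = (-(1 - 3*(-3))*3 + 4)/2 = (-(1 + 9)*3 + 4)/2 = (-1*10*3 + 4)/2 = (-10*3 + 4)/2 = (-30 + 4)/2 = (½)*(-26) = -13)
699*L = 699*(-13) = -9087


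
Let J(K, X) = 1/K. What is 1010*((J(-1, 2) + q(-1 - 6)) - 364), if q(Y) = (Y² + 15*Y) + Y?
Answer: -432280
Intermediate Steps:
q(Y) = Y² + 16*Y
1010*((J(-1, 2) + q(-1 - 6)) - 364) = 1010*((1/(-1) + (-1 - 6)*(16 + (-1 - 6))) - 364) = 1010*((-1 - 7*(16 - 7)) - 364) = 1010*((-1 - 7*9) - 364) = 1010*((-1 - 63) - 364) = 1010*(-64 - 364) = 1010*(-428) = -432280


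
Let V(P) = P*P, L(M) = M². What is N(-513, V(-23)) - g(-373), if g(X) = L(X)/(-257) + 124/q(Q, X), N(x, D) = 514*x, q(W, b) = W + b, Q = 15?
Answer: -12105243021/46003 ≈ -2.6314e+5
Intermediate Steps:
V(P) = P²
g(X) = 124/(15 + X) - X²/257 (g(X) = X²/(-257) + 124/(15 + X) = X²*(-1/257) + 124/(15 + X) = -X²/257 + 124/(15 + X) = 124/(15 + X) - X²/257)
N(-513, V(-23)) - g(-373) = 514*(-513) - (31868 - 1*(-373)²*(15 - 373))/(257*(15 - 373)) = -263682 - (31868 - 1*139129*(-358))/(257*(-358)) = -263682 - (-1)*(31868 + 49808182)/(257*358) = -263682 - (-1)*49840050/(257*358) = -263682 - 1*(-24920025/46003) = -263682 + 24920025/46003 = -12105243021/46003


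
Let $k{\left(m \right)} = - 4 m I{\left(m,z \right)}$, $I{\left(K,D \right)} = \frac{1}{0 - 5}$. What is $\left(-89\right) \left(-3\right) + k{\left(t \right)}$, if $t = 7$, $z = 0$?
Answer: $\frac{1363}{5} \approx 272.6$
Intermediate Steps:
$I{\left(K,D \right)} = - \frac{1}{5}$ ($I{\left(K,D \right)} = \frac{1}{-5} = - \frac{1}{5}$)
$k{\left(m \right)} = \frac{4 m}{5}$ ($k{\left(m \right)} = - 4 m \left(- \frac{1}{5}\right) = \frac{4 m}{5}$)
$\left(-89\right) \left(-3\right) + k{\left(t \right)} = \left(-89\right) \left(-3\right) + \frac{4}{5} \cdot 7 = 267 + \frac{28}{5} = \frac{1363}{5}$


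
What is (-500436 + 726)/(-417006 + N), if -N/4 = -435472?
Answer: -249855/662441 ≈ -0.37717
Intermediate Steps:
N = 1741888 (N = -4*(-435472) = 1741888)
(-500436 + 726)/(-417006 + N) = (-500436 + 726)/(-417006 + 1741888) = -499710/1324882 = -499710*1/1324882 = -249855/662441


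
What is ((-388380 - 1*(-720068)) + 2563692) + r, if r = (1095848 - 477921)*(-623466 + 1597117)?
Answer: 601648136857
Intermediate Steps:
r = 601645241477 (r = 617927*973651 = 601645241477)
((-388380 - 1*(-720068)) + 2563692) + r = ((-388380 - 1*(-720068)) + 2563692) + 601645241477 = ((-388380 + 720068) + 2563692) + 601645241477 = (331688 + 2563692) + 601645241477 = 2895380 + 601645241477 = 601648136857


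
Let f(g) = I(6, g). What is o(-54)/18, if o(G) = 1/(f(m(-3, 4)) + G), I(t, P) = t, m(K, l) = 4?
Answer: -1/864 ≈ -0.0011574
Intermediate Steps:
f(g) = 6
o(G) = 1/(6 + G)
o(-54)/18 = 1/((6 - 54)*18) = (1/18)/(-48) = -1/48*1/18 = -1/864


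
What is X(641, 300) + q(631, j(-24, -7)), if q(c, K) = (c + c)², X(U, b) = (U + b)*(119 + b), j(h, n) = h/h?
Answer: 1986923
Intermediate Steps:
j(h, n) = 1
X(U, b) = (119 + b)*(U + b)
q(c, K) = 4*c² (q(c, K) = (2*c)² = 4*c²)
X(641, 300) + q(631, j(-24, -7)) = (300² + 119*641 + 119*300 + 641*300) + 4*631² = (90000 + 76279 + 35700 + 192300) + 4*398161 = 394279 + 1592644 = 1986923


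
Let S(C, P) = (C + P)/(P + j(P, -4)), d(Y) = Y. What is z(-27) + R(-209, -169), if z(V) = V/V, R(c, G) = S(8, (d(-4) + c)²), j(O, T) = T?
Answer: 90742/45365 ≈ 2.0003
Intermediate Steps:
S(C, P) = (C + P)/(-4 + P) (S(C, P) = (C + P)/(P - 4) = (C + P)/(-4 + P))
R(c, G) = (8 + (-4 + c)²)/(-4 + (-4 + c)²)
z(V) = 1
z(-27) + R(-209, -169) = 1 + (8 + (-4 - 209)²)/(-4 + (-4 - 209)²) = 1 + (8 + (-213)²)/(-4 + (-213)²) = 1 + (8 + 45369)/(-4 + 45369) = 1 + 45377/45365 = 90742/45365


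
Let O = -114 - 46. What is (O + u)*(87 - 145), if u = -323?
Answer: 28014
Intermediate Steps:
O = -160
(O + u)*(87 - 145) = (-160 - 323)*(87 - 145) = -483*(-58) = 28014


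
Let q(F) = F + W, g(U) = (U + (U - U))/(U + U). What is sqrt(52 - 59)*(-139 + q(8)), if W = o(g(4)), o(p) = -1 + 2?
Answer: -130*I*sqrt(7) ≈ -343.95*I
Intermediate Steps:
g(U) = 1/2 (g(U) = (U + 0)/((2*U)) = U*(1/(2*U)) = 1/2)
o(p) = 1
W = 1
q(F) = 1 + F (q(F) = F + 1 = 1 + F)
sqrt(52 - 59)*(-139 + q(8)) = sqrt(52 - 59)*(-139 + (1 + 8)) = sqrt(-7)*(-139 + 9) = (I*sqrt(7))*(-130) = -130*I*sqrt(7)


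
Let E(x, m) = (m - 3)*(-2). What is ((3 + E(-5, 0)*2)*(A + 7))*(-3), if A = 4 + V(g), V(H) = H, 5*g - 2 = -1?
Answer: -504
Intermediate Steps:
g = ⅕ (g = ⅖ + (⅕)*(-1) = ⅖ - ⅕ = ⅕ ≈ 0.20000)
A = 21/5 (A = 4 + ⅕ = 21/5 ≈ 4.2000)
E(x, m) = 6 - 2*m (E(x, m) = (-3 + m)*(-2) = 6 - 2*m)
((3 + E(-5, 0)*2)*(A + 7))*(-3) = ((3 + (6 - 2*0)*2)*(21/5 + 7))*(-3) = ((3 + (6 + 0)*2)*(56/5))*(-3) = ((3 + 6*2)*(56/5))*(-3) = ((3 + 12)*(56/5))*(-3) = (15*(56/5))*(-3) = 168*(-3) = -504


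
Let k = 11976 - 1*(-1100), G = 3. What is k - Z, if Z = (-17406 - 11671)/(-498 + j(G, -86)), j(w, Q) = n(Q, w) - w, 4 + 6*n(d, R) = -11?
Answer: 13109378/1007 ≈ 13018.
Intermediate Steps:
n(d, R) = -5/2 (n(d, R) = -⅔ + (⅙)*(-11) = -⅔ - 11/6 = -5/2)
j(w, Q) = -5/2 - w
Z = 58154/1007 (Z = (-17406 - 11671)/(-498 + (-5/2 - 1*3)) = -29077/(-498 + (-5/2 - 3)) = -29077/(-498 - 11/2) = -29077/(-1007/2) = -29077*(-2/1007) = 58154/1007 ≈ 57.750)
k = 13076 (k = 11976 + 1100 = 13076)
k - Z = 13076 - 1*58154/1007 = 13076 - 58154/1007 = 13109378/1007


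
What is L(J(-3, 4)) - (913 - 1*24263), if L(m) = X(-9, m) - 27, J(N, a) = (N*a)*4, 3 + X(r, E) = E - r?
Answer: 23281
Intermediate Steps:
X(r, E) = -3 + E - r (X(r, E) = -3 + (E - r) = -3 + E - r)
J(N, a) = 4*N*a
L(m) = -21 + m (L(m) = (-3 + m - 1*(-9)) - 27 = (-3 + m + 9) - 27 = (6 + m) - 27 = -21 + m)
L(J(-3, 4)) - (913 - 1*24263) = (-21 + 4*(-3)*4) - (913 - 1*24263) = (-21 - 48) - (913 - 24263) = -69 - 1*(-23350) = -69 + 23350 = 23281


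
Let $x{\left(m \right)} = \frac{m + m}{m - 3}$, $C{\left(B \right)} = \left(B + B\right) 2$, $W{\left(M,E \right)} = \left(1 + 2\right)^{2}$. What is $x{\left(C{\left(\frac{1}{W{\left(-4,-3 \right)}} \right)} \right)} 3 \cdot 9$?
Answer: $- \frac{216}{23} \approx -9.3913$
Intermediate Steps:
$W{\left(M,E \right)} = 9$ ($W{\left(M,E \right)} = 3^{2} = 9$)
$C{\left(B \right)} = 4 B$ ($C{\left(B \right)} = 2 B 2 = 4 B$)
$x{\left(m \right)} = \frac{2 m}{-3 + m}$
$x{\left(C{\left(\frac{1}{W{\left(-4,-3 \right)}} \right)} \right)} 3 \cdot 9 = \frac{2 \cdot \frac{4}{9}}{-3 + \frac{4}{9}} \cdot 3 \cdot 9 = \frac{2 \cdot 4 \cdot \frac{1}{9}}{-3 + 4 \cdot \frac{1}{9}} \cdot 3 \cdot 9 = 2 \cdot \frac{4}{9} \frac{1}{-3 + \frac{4}{9}} \cdot 3 \cdot 9 = 2 \cdot \frac{4}{9} \frac{1}{- \frac{23}{9}} \cdot 3 \cdot 9 = 2 \cdot \frac{4}{9} \left(- \frac{9}{23}\right) 3 \cdot 9 = \left(- \frac{8}{23}\right) 3 \cdot 9 = \left(- \frac{24}{23}\right) 9 = - \frac{216}{23}$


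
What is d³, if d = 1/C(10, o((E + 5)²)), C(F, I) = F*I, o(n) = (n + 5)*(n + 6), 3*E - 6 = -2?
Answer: 531441/4783242408049000000 ≈ 1.1110e-13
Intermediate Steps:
E = 4/3 (E = 2 + (⅓)*(-2) = 2 - ⅔ = 4/3 ≈ 1.3333)
o(n) = (5 + n)*(6 + n)
d = 81/1684900 (d = 1/(10*(30 + ((4/3 + 5)²)² + 11*(4/3 + 5)²)) = 1/(10*(30 + ((19/3)²)² + 11*(19/3)²)) = 1/(10*(30 + (361/9)² + 11*(361/9))) = 1/(10*(30 + 130321/81 + 3971/9)) = 1/(10*(168490/81)) = 1/(1684900/81) = 81/1684900 ≈ 4.8074e-5)
d³ = (81/1684900)³ = 531441/4783242408049000000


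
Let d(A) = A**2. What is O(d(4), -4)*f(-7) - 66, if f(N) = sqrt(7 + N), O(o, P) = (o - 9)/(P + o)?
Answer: -66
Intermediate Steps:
O(o, P) = (-9 + o)/(P + o)
O(d(4), -4)*f(-7) - 66 = ((-9 + 4**2)/(-4 + 4**2))*sqrt(7 - 7) - 66 = ((-9 + 16)/(-4 + 16))*sqrt(0) - 66 = (7/12)*0 - 66 = 0 - 66 = -66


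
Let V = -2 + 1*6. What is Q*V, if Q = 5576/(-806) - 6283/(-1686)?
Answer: -4337038/339729 ≈ -12.766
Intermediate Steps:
V = 4 (V = -2 + 6 = 4)
Q = -2168519/679458 (Q = 5576*(-1/806) - 6283*(-1/1686) = -2788/403 + 6283/1686 = -2168519/679458 ≈ -3.1915)
Q*V = -2168519/679458*4 = -4337038/339729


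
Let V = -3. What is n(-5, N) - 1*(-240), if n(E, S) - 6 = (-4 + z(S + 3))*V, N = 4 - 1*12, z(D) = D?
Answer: 273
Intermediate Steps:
N = -8 (N = 4 - 12 = -8)
n(E, S) = 9 - 3*S (n(E, S) = 6 + (-4 + (S + 3))*(-3) = 6 + (-4 + (3 + S))*(-3) = 6 + (-1 + S)*(-3) = 6 + (3 - 3*S) = 9 - 3*S)
n(-5, N) - 1*(-240) = (9 - 3*(-8)) - 1*(-240) = (9 + 24) + 240 = 33 + 240 = 273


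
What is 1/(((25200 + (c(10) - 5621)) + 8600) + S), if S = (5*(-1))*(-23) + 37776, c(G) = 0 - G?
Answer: 1/66060 ≈ 1.5138e-5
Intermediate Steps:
c(G) = -G
S = 37891 (S = -5*(-23) + 37776 = 115 + 37776 = 37891)
1/(((25200 + (c(10) - 5621)) + 8600) + S) = 1/(((25200 + (-1*10 - 5621)) + 8600) + 37891) = 1/(((25200 + (-10 - 5621)) + 8600) + 37891) = 1/(((25200 - 5631) + 8600) + 37891) = 1/((19569 + 8600) + 37891) = 1/(28169 + 37891) = 1/66060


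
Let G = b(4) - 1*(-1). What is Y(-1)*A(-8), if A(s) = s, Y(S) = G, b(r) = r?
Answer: -40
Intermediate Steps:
G = 5 (G = 4 - 1*(-1) = 4 + 1 = 5)
Y(S) = 5
Y(-1)*A(-8) = 5*(-8) = -40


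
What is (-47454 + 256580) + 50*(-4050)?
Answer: 6626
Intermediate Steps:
(-47454 + 256580) + 50*(-4050) = 209126 - 202500 = 6626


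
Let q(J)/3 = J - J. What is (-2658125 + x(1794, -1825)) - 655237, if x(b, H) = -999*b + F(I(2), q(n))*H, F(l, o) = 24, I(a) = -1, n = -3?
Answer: -5149368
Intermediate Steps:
q(J) = 0 (q(J) = 3*(J - J) = 3*0 = 0)
x(b, H) = -999*b + 24*H
(-2658125 + x(1794, -1825)) - 655237 = (-2658125 + (-999*1794 + 24*(-1825))) - 655237 = (-2658125 + (-1792206 - 43800)) - 655237 = (-2658125 - 1836006) - 655237 = -4494131 - 655237 = -5149368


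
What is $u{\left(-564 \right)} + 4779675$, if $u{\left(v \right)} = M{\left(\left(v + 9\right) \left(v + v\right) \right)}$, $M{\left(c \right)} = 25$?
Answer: $4779700$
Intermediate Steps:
$u{\left(v \right)} = 25$
$u{\left(-564 \right)} + 4779675 = 25 + 4779675 = 4779700$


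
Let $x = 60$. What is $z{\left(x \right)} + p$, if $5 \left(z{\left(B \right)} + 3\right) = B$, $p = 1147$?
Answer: $1156$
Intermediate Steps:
$z{\left(B \right)} = -3 + \frac{B}{5}$
$z{\left(x \right)} + p = \left(-3 + \frac{1}{5} \cdot 60\right) + 1147 = \left(-3 + 12\right) + 1147 = 9 + 1147 = 1156$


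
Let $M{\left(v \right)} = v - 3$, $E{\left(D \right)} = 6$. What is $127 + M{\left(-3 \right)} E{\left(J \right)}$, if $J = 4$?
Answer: $91$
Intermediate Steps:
$M{\left(v \right)} = -3 + v$ ($M{\left(v \right)} = v - 3 = -3 + v$)
$127 + M{\left(-3 \right)} E{\left(J \right)} = 127 + \left(-3 - 3\right) 6 = 127 - 36 = 91$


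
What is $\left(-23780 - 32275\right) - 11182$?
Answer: $-67237$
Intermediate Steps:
$\left(-23780 - 32275\right) - 11182 = -56055 - 11182 = -67237$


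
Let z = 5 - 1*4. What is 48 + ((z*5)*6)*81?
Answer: 2478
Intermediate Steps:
z = 1 (z = 5 - 4 = 1)
48 + ((z*5)*6)*81 = 48 + ((1*5)*6)*81 = 48 + (5*6)*81 = 48 + 30*81 = 48 + 2430 = 2478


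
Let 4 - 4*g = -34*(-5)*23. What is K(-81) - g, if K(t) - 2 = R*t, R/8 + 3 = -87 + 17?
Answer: 96565/2 ≈ 48283.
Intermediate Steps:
R = -584 (R = -24 + 8*(-87 + 17) = -24 + 8*(-70) = -24 - 560 = -584)
K(t) = 2 - 584*t
g = -1953/2 (g = 1 - (-34*(-5))*23/4 = 1 - 85*23/2 = 1 - ¼*3910 = 1 - 1955/2 = -1953/2 ≈ -976.50)
K(-81) - g = (2 - 584*(-81)) - 1*(-1953/2) = (2 + 47304) + 1953/2 = 47306 + 1953/2 = 96565/2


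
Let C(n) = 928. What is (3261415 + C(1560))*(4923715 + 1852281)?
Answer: 22105623118628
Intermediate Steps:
(3261415 + C(1560))*(4923715 + 1852281) = (3261415 + 928)*(4923715 + 1852281) = 3262343*6775996 = 22105623118628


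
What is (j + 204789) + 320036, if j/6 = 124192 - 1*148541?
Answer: 378731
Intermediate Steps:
j = -146094 (j = 6*(124192 - 1*148541) = 6*(124192 - 148541) = 6*(-24349) = -146094)
(j + 204789) + 320036 = (-146094 + 204789) + 320036 = 58695 + 320036 = 378731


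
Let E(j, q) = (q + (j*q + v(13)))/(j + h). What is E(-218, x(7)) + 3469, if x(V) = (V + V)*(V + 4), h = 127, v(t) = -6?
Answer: 349103/91 ≈ 3836.3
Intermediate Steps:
x(V) = 2*V*(4 + V) (x(V) = (2*V)*(4 + V) = 2*V*(4 + V))
E(j, q) = (-6 + q + j*q)/(127 + j) (E(j, q) = (q + (j*q - 6))/(j + 127) = (q + (-6 + j*q))/(127 + j) = (-6 + q + j*q)/(127 + j))
E(-218, x(7)) + 3469 = (-6 + 2*7*(4 + 7) - 436*7*(4 + 7))/(127 - 218) + 3469 = (-6 + 2*7*11 - 436*7*11)/(-91) + 3469 = -(-6 + 154 - 218*154)/91 + 3469 = -(-6 + 154 - 33572)/91 + 3469 = -1/91*(-33424) + 3469 = 33424/91 + 3469 = 349103/91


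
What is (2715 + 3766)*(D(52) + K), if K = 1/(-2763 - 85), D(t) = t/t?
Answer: 18451407/2848 ≈ 6478.7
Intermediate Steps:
D(t) = 1
K = -1/2848 (K = 1/(-2848) = -1/2848 ≈ -0.00035112)
(2715 + 3766)*(D(52) + K) = (2715 + 3766)*(1 - 1/2848) = 6481*(2847/2848) = 18451407/2848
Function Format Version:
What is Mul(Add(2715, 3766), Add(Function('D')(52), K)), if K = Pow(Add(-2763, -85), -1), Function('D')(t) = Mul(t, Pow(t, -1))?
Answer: Rational(18451407, 2848) ≈ 6478.7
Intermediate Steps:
Function('D')(t) = 1
K = Rational(-1, 2848) (K = Pow(-2848, -1) = Rational(-1, 2848) ≈ -0.00035112)
Mul(Add(2715, 3766), Add(Function('D')(52), K)) = Mul(Add(2715, 3766), Add(1, Rational(-1, 2848))) = Mul(6481, Rational(2847, 2848)) = Rational(18451407, 2848)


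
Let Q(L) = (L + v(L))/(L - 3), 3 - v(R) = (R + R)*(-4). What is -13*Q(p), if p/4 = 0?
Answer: 13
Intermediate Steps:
p = 0 (p = 4*0 = 0)
v(R) = 3 + 8*R (v(R) = 3 - (R + R)*(-4) = 3 - 2*R*(-4) = 3 - (-8)*R = 3 + 8*R)
Q(L) = (3 + 9*L)/(-3 + L) (Q(L) = (L + (3 + 8*L))/(L - 3) = (3 + 9*L)/(-3 + L))
-13*Q(p) = -13*3*(1 + 3*0)/(-3 + 0) = -13*3*(1 + 0)/(-3) = -13*3*(-1/3)*1 = -13*(-1) = 13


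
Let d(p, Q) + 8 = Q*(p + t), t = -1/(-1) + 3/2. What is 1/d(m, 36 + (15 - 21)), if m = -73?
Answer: -1/2123 ≈ -0.00047103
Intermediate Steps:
t = 5/2 (t = -1*(-1) + 3*(½) = 1 + 3/2 = 5/2 ≈ 2.5000)
d(p, Q) = -8 + Q*(5/2 + p) (d(p, Q) = -8 + Q*(p + 5/2) = -8 + Q*(5/2 + p))
1/d(m, 36 + (15 - 21)) = 1/(-8 + 5*(36 + (15 - 21))/2 + (36 + (15 - 21))*(-73)) = 1/(-8 + 5*(36 - 6)/2 + (36 - 6)*(-73)) = 1/(-8 + (5/2)*30 + 30*(-73)) = 1/(-8 + 75 - 2190) = 1/(-2123) = -1/2123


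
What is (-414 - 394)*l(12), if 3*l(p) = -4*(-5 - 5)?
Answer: -32320/3 ≈ -10773.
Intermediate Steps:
l(p) = 40/3 (l(p) = (-4*(-5 - 5))/3 = (-4*(-10))/3 = (1/3)*40 = 40/3)
(-414 - 394)*l(12) = (-414 - 394)*(40/3) = -808*40/3 = -32320/3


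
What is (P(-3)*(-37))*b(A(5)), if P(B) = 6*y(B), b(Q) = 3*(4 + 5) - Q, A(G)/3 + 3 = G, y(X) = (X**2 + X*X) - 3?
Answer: -69930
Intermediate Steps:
y(X) = -3 + 2*X**2 (y(X) = (X**2 + X**2) - 3 = 2*X**2 - 3 = -3 + 2*X**2)
A(G) = -9 + 3*G
b(Q) = 27 - Q (b(Q) = 3*9 - Q = 27 - Q)
P(B) = -18 + 12*B**2 (P(B) = 6*(-3 + 2*B**2) = -18 + 12*B**2)
(P(-3)*(-37))*b(A(5)) = ((-18 + 12*(-3)**2)*(-37))*(27 - (-9 + 3*5)) = ((-18 + 12*9)*(-37))*(27 - (-9 + 15)) = ((-18 + 108)*(-37))*(27 - 1*6) = (90*(-37))*(27 - 6) = -3330*21 = -69930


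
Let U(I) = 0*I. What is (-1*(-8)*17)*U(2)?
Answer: 0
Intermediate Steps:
U(I) = 0
(-1*(-8)*17)*U(2) = (-1*(-8)*17)*0 = (8*17)*0 = 136*0 = 0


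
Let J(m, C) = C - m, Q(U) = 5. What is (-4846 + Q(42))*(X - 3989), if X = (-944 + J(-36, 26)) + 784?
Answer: 19785167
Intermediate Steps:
X = -98 (X = (-944 + (26 - 1*(-36))) + 784 = (-944 + (26 + 36)) + 784 = (-944 + 62) + 784 = -882 + 784 = -98)
(-4846 + Q(42))*(X - 3989) = (-4846 + 5)*(-98 - 3989) = -4841*(-4087) = 19785167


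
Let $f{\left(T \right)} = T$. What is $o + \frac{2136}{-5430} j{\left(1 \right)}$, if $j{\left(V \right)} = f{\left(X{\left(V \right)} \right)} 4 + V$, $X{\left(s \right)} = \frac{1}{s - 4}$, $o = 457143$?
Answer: $\frac{1241143601}{2715} \approx 4.5714 \cdot 10^{5}$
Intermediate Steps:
$X{\left(s \right)} = \frac{1}{-4 + s}$
$j{\left(V \right)} = V + \frac{4}{-4 + V}$ ($j{\left(V \right)} = \frac{1}{-4 + V} 4 + V = \frac{4}{-4 + V} + V = V + \frac{4}{-4 + V}$)
$o + \frac{2136}{-5430} j{\left(1 \right)} = 457143 + \frac{2136}{-5430} \frac{4 + 1 \left(-4 + 1\right)}{-4 + 1} = 457143 + 2136 \left(- \frac{1}{5430}\right) \frac{4 + 1 \left(-3\right)}{-3} = 457143 - \frac{356 \left(- \frac{4 - 3}{3}\right)}{905} = 457143 - \frac{356 \left(\left(- \frac{1}{3}\right) 1\right)}{905} = 457143 - - \frac{356}{2715} = 457143 + \frac{356}{2715} = \frac{1241143601}{2715}$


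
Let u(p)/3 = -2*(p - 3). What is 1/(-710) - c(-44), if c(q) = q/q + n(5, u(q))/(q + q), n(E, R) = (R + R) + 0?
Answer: 21117/3905 ≈ 5.4077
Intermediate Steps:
u(p) = 18 - 6*p (u(p) = 3*(-2*(p - 3)) = 3*(-2*(-3 + p)) = 3*(6 - 2*p) = 18 - 6*p)
n(E, R) = 2*R (n(E, R) = 2*R + 0 = 2*R)
c(q) = 1 + (36 - 12*q)/(2*q) (c(q) = q/q + (2*(18 - 6*q))/(q + q) = 1 + (36 - 12*q)/((2*q)) = 1 + (36 - 12*q)*(1/(2*q)) = 1 + (36 - 12*q)/(2*q))
1/(-710) - c(-44) = 1/(-710) - (-5 + 18/(-44)) = -1/710 - (-5 + 18*(-1/44)) = -1/710 - (-5 - 9/22) = -1/710 - 1*(-119/22) = -1/710 + 119/22 = 21117/3905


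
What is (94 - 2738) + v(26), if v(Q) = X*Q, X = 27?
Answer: -1942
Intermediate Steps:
v(Q) = 27*Q
(94 - 2738) + v(26) = (94 - 2738) + 27*26 = -2644 + 702 = -1942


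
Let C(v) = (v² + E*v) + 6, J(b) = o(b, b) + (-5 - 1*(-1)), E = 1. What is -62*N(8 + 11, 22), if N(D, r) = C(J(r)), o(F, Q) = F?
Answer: -21576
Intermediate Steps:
J(b) = -4 + b (J(b) = b + (-5 - 1*(-1)) = b + (-5 + 1) = b - 4 = -4 + b)
C(v) = 6 + v + v² (C(v) = (v² + 1*v) + 6 = (v² + v) + 6 = (v + v²) + 6 = 6 + v + v²)
N(D, r) = 2 + r + (-4 + r)² (N(D, r) = 6 + (-4 + r) + (-4 + r)² = 2 + r + (-4 + r)²)
-62*N(8 + 11, 22) = -62*(2 + 22 + (-4 + 22)²) = -62*(2 + 22 + 18²) = -62*(2 + 22 + 324) = -62*348 = -21576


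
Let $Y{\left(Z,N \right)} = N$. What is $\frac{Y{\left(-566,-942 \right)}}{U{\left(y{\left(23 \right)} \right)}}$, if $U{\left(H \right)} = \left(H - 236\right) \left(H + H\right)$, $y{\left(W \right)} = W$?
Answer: $\frac{157}{1633} \approx 0.096142$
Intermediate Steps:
$U{\left(H \right)} = 2 H \left(-236 + H\right)$ ($U{\left(H \right)} = \left(-236 + H\right) 2 H = 2 H \left(-236 + H\right)$)
$\frac{Y{\left(-566,-942 \right)}}{U{\left(y{\left(23 \right)} \right)}} = - \frac{942}{2 \cdot 23 \left(-236 + 23\right)} = - \frac{942}{2 \cdot 23 \left(-213\right)} = - \frac{942}{-9798} = \left(-942\right) \left(- \frac{1}{9798}\right) = \frac{157}{1633}$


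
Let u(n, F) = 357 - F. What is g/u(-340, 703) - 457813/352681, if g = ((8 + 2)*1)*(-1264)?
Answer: 2149742271/61013813 ≈ 35.234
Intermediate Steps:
g = -12640 (g = (10*1)*(-1264) = 10*(-1264) = -12640)
g/u(-340, 703) - 457813/352681 = -12640/(357 - 1*703) - 457813/352681 = -12640/(357 - 703) - 457813*1/352681 = -12640/(-346) - 457813/352681 = -12640*(-1/346) - 457813/352681 = 6320/173 - 457813/352681 = 2149742271/61013813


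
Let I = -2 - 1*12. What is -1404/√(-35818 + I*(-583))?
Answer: 351*I*√6914/3457 ≈ 8.4425*I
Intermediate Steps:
I = -14 (I = -2 - 12 = -14)
-1404/√(-35818 + I*(-583)) = -1404/√(-35818 - 14*(-583)) = -1404/√(-35818 + 8162) = -1404*(-I*√6914/13828) = -(-351)*I*√6914/3457 = 351*I*√6914/3457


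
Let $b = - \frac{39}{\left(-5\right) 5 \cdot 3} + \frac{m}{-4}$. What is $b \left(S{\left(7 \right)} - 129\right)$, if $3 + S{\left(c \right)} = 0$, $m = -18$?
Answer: $- \frac{16566}{25} \approx -662.64$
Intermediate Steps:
$S{\left(c \right)} = -3$ ($S{\left(c \right)} = -3 + 0 = -3$)
$b = \frac{251}{50}$ ($b = - \frac{39}{\left(-5\right) 5 \cdot 3} - \frac{18}{-4} = - \frac{39}{\left(-25\right) 3} - - \frac{9}{2} = - \frac{39}{-75} + \frac{9}{2} = \left(-39\right) \left(- \frac{1}{75}\right) + \frac{9}{2} = \frac{13}{25} + \frac{9}{2} = \frac{251}{50} \approx 5.02$)
$b \left(S{\left(7 \right)} - 129\right) = \frac{251 \left(-3 - 129\right)}{50} = \frac{251}{50} \left(-132\right) = - \frac{16566}{25}$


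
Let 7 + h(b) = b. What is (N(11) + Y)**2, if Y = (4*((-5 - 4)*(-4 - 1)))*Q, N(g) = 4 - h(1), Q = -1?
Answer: 28900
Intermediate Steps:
h(b) = -7 + b
N(g) = 10 (N(g) = 4 - (-7 + 1) = 4 - 1*(-6) = 4 + 6 = 10)
Y = -180 (Y = (4*((-5 - 4)*(-4 - 1)))*(-1) = (4*(-9*(-5)))*(-1) = (4*45)*(-1) = 180*(-1) = -180)
(N(11) + Y)**2 = (10 - 180)**2 = (-170)**2 = 28900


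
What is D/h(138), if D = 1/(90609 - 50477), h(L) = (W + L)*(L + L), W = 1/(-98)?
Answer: 49/74893294968 ≈ 6.5426e-10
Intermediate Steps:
W = -1/98 ≈ -0.010204
h(L) = 2*L*(-1/98 + L) (h(L) = (-1/98 + L)*(L + L) = (-1/98 + L)*(2*L) = 2*L*(-1/98 + L))
D = 1/40132 ≈ 2.4918e-5
D/h(138) = 1/(40132*(((1/49)*138*(-1 + 98*138)))) = 1/(40132*(((1/49)*138*(-1 + 13524)))) = 1/(40132*(((1/49)*138*13523))) = 1/(40132*(1866174/49)) = (1/40132)*(49/1866174) = 49/74893294968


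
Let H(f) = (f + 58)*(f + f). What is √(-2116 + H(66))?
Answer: 2*√3563 ≈ 119.38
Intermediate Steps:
H(f) = 2*f*(58 + f) (H(f) = (58 + f)*(2*f) = 2*f*(58 + f))
√(-2116 + H(66)) = √(-2116 + 2*66*(58 + 66)) = √(-2116 + 2*66*124) = √(-2116 + 16368) = √14252 = 2*√3563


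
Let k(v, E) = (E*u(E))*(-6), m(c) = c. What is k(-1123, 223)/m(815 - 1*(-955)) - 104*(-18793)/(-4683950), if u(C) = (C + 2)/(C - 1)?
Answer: -12100518751/10225062850 ≈ -1.1834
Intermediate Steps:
u(C) = (2 + C)/(-1 + C)
k(v, E) = -6*E*(2 + E)/(-1 + E) (k(v, E) = (E*((2 + E)/(-1 + E)))*(-6) = (E*(2 + E)/(-1 + E))*(-6) = -6*E*(2 + E)/(-1 + E))
k(-1123, 223)/m(815 - 1*(-955)) - 104*(-18793)/(-4683950) = (-6*223*(2 + 223)/(-1 + 223))/(815 - 1*(-955)) - 104*(-18793)/(-4683950) = (-6*223*225/222)/(815 + 955) + 1954472*(-1/4683950) = -6*223*1/222*225/1770 - 977236/2341975 = -50175/37*1/1770 - 977236/2341975 = -3345/4366 - 977236/2341975 = -12100518751/10225062850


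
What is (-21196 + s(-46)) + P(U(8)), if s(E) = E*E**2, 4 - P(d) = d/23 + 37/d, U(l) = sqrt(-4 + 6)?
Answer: -118528 - 853*sqrt(2)/46 ≈ -1.1855e+5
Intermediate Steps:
U(l) = sqrt(2)
P(d) = 4 - 37/d - d/23 (P(d) = 4 - (d/23 + 37/d) = 4 - (37/d + d/23) = 4 + (-37/d - d/23) = 4 - 37/d - d/23)
s(E) = E**3
(-21196 + s(-46)) + P(U(8)) = (-21196 + (-46)**3) + (4 - 37*sqrt(2)/2 - sqrt(2)/23) = (-21196 - 97336) + (4 - 37*sqrt(2)/2 - sqrt(2)/23) = -118532 + (4 - 37*sqrt(2)/2 - sqrt(2)/23) = -118532 + (4 - 853*sqrt(2)/46) = -118528 - 853*sqrt(2)/46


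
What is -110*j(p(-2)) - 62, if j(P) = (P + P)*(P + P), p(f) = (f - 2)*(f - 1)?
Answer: -63422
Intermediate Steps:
p(f) = (-1 + f)*(-2 + f) (p(f) = (-2 + f)*(-1 + f) = (-1 + f)*(-2 + f))
j(P) = 4*P**2 (j(P) = (2*P)*(2*P) = 4*P**2)
-110*j(p(-2)) - 62 = -440*(2 + (-2)**2 - 3*(-2))**2 - 62 = -440*(2 + 4 + 6)**2 - 62 = -440*12**2 - 62 = -440*144 - 62 = -110*576 - 62 = -63360 - 62 = -63422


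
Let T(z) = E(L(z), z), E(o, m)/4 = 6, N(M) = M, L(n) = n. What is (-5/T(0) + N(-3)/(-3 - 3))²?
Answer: 49/576 ≈ 0.085069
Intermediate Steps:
E(o, m) = 24 (E(o, m) = 4*6 = 24)
T(z) = 24
(-5/T(0) + N(-3)/(-3 - 3))² = (-5/24 - 3/(-3 - 3))² = (-5*1/24 - 3/(-6))² = (-5/24 - 3*(-⅙))² = (-5/24 + ½)² = (7/24)² = 49/576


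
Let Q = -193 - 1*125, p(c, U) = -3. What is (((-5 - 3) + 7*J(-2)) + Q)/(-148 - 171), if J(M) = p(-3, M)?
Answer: 347/319 ≈ 1.0878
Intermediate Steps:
J(M) = -3
Q = -318 (Q = -193 - 125 = -318)
(((-5 - 3) + 7*J(-2)) + Q)/(-148 - 171) = (((-5 - 3) + 7*(-3)) - 318)/(-148 - 171) = ((-8 - 21) - 318)/(-319) = (-29 - 318)*(-1/319) = -347*(-1/319) = 347/319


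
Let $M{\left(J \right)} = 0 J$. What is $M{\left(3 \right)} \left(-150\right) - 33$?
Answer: $-33$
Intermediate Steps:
$M{\left(J \right)} = 0$
$M{\left(3 \right)} \left(-150\right) - 33 = 0 \left(-150\right) - 33 = 0 - 33 = -33$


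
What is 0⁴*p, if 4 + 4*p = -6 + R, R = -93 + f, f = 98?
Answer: 0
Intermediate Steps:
R = 5 (R = -93 + 98 = 5)
p = -5/4 (p = -1 + (-6 + 5)/4 = -1 + (¼)*(-1) = -1 - ¼ = -5/4 ≈ -1.2500)
0⁴*p = 0⁴*(-5/4) = 0*(-5/4) = 0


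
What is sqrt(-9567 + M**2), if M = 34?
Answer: I*sqrt(8411) ≈ 91.712*I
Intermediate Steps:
sqrt(-9567 + M**2) = sqrt(-9567 + 34**2) = sqrt(-9567 + 1156) = sqrt(-8411) = I*sqrt(8411)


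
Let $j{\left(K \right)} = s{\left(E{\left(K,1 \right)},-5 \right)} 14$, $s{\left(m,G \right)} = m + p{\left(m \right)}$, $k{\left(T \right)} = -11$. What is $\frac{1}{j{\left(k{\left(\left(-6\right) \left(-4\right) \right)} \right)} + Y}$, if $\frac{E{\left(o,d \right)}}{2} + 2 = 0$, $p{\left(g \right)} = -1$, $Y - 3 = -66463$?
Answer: $- \frac{1}{66530} \approx -1.5031 \cdot 10^{-5}$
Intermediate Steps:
$Y = -66460$ ($Y = 3 - 66463 = -66460$)
$E{\left(o,d \right)} = -4$ ($E{\left(o,d \right)} = -4 + 2 \cdot 0 = -4 + 0 = -4$)
$s{\left(m,G \right)} = -1 + m$ ($s{\left(m,G \right)} = m - 1 = -1 + m$)
$j{\left(K \right)} = -70$ ($j{\left(K \right)} = \left(-1 - 4\right) 14 = \left(-5\right) 14 = -70$)
$\frac{1}{j{\left(k{\left(\left(-6\right) \left(-4\right) \right)} \right)} + Y} = \frac{1}{-70 - 66460} = \frac{1}{-66530} = - \frac{1}{66530}$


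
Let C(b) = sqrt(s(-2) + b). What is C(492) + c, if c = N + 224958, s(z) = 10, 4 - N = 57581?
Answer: 167381 + sqrt(502) ≈ 1.6740e+5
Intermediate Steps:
N = -57577 (N = 4 - 1*57581 = 4 - 57581 = -57577)
C(b) = sqrt(10 + b)
c = 167381 (c = -57577 + 224958 = 167381)
C(492) + c = sqrt(10 + 492) + 167381 = sqrt(502) + 167381 = 167381 + sqrt(502)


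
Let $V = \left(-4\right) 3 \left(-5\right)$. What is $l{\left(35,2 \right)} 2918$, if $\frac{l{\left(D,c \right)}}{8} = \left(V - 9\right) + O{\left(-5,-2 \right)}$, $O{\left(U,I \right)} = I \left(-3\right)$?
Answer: $1330608$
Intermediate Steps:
$V = 60$ ($V = \left(-12\right) \left(-5\right) = 60$)
$O{\left(U,I \right)} = - 3 I$
$l{\left(D,c \right)} = 456$ ($l{\left(D,c \right)} = 8 \left(\left(60 - 9\right) - -6\right) = 8 \left(51 + 6\right) = 8 \cdot 57 = 456$)
$l{\left(35,2 \right)} 2918 = 456 \cdot 2918 = 1330608$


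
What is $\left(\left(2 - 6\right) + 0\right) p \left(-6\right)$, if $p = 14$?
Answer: $336$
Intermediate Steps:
$\left(\left(2 - 6\right) + 0\right) p \left(-6\right) = \left(\left(2 - 6\right) + 0\right) 14 \left(-6\right) = \left(-4 + 0\right) 14 \left(-6\right) = \left(-4\right) 14 \left(-6\right) = \left(-56\right) \left(-6\right) = 336$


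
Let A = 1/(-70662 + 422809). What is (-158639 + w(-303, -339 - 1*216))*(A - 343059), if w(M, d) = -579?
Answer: 19234680398940496/352147 ≈ 5.4621e+10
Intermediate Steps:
A = 1/352147 ≈ 2.8397e-6
(-158639 + w(-303, -339 - 1*216))*(A - 343059) = (-158639 - 579)*(1/352147 - 343059) = -159218*(-120807197672/352147) = 19234680398940496/352147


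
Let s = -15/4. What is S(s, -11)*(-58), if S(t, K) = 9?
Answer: -522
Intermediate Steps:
s = -15/4 (s = -15*1/4 = -15/4 ≈ -3.7500)
S(s, -11)*(-58) = 9*(-58) = -522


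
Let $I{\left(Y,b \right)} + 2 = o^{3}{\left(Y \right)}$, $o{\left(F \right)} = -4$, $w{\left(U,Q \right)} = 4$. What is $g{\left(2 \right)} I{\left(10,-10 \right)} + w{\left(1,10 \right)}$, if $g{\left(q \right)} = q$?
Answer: $-128$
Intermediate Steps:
$I{\left(Y,b \right)} = -66$ ($I{\left(Y,b \right)} = -2 + \left(-4\right)^{3} = -2 - 64 = -66$)
$g{\left(2 \right)} I{\left(10,-10 \right)} + w{\left(1,10 \right)} = 2 \left(-66\right) + 4 = -132 + 4 = -128$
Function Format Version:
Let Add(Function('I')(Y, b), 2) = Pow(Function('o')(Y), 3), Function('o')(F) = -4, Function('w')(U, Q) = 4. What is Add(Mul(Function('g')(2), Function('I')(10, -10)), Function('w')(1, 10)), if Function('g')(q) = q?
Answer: -128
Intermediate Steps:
Function('I')(Y, b) = -66 (Function('I')(Y, b) = Add(-2, Pow(-4, 3)) = Add(-2, -64) = -66)
Add(Mul(Function('g')(2), Function('I')(10, -10)), Function('w')(1, 10)) = Add(Mul(2, -66), 4) = Add(-132, 4) = -128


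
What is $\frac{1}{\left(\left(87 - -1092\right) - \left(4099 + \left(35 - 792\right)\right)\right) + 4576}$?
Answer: $\frac{1}{2413} \approx 0.00041442$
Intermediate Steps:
$\frac{1}{\left(\left(87 - -1092\right) - \left(4099 + \left(35 - 792\right)\right)\right) + 4576} = \frac{1}{\left(\left(87 + 1092\right) - \left(4099 + \left(35 - 792\right)\right)\right) + 4576} = \frac{1}{\left(1179 - \left(4099 - 757\right)\right) + 4576} = \frac{1}{\left(1179 - 3342\right) + 4576} = \frac{1}{-2163 + 4576} = \frac{1}{2413}$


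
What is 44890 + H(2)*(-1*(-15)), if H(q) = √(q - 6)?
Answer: 44890 + 30*I ≈ 44890.0 + 30.0*I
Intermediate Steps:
H(q) = √(-6 + q)
44890 + H(2)*(-1*(-15)) = 44890 + √(-6 + 2)*(-1*(-15)) = 44890 + √(-4)*15 = 44890 + (2*I)*15 = 44890 + 30*I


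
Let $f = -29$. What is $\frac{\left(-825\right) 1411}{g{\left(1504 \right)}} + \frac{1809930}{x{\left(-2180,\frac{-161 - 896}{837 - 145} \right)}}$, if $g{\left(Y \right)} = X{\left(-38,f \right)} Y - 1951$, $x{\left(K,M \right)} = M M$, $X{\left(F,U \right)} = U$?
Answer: $\frac{158613211611235}{204456567} \approx 7.7578 \cdot 10^{5}$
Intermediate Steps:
$x{\left(K,M \right)} = M^{2}$
$g{\left(Y \right)} = -1951 - 29 Y$ ($g{\left(Y \right)} = - 29 Y - 1951 = -1951 - 29 Y$)
$\frac{\left(-825\right) 1411}{g{\left(1504 \right)}} + \frac{1809930}{x{\left(-2180,\frac{-161 - 896}{837 - 145} \right)}} = \frac{\left(-825\right) 1411}{-1951 - 43616} + \frac{1809930}{\left(\frac{-161 - 896}{837 - 145}\right)^{2}} = - \frac{1164075}{-1951 - 43616} + \frac{1809930}{\left(- \frac{1057}{692}\right)^{2}} = - \frac{1164075}{-45567} + \frac{1809930}{\left(\left(-1057\right) \frac{1}{692}\right)^{2}} = \left(-1164075\right) \left(- \frac{1}{45567}\right) + \frac{1809930}{\left(- \frac{1057}{692}\right)^{2}} = \frac{4675}{183} + \frac{1809930}{\frac{1117249}{478864}} = \frac{4675}{183} + 1809930 \cdot \frac{478864}{1117249} = \frac{4675}{183} + \frac{866710319520}{1117249} = \frac{158613211611235}{204456567}$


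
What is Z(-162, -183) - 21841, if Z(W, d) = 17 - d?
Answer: -21641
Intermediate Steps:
Z(-162, -183) - 21841 = (17 - 1*(-183)) - 21841 = (17 + 183) - 21841 = 200 - 21841 = -21641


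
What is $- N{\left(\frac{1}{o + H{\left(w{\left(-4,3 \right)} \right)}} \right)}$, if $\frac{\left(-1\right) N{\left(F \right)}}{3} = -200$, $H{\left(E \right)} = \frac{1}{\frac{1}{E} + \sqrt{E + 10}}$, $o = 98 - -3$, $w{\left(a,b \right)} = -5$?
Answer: $-600$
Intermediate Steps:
$o = 101$ ($o = 98 + 3 = 101$)
$H{\left(E \right)} = \frac{1}{\frac{1}{E} + \sqrt{10 + E}}$
$N{\left(F \right)} = 600$ ($N{\left(F \right)} = \left(-3\right) \left(-200\right) = 600$)
$- N{\left(\frac{1}{o + H{\left(w{\left(-4,3 \right)} \right)}} \right)} = \left(-1\right) 600 = -600$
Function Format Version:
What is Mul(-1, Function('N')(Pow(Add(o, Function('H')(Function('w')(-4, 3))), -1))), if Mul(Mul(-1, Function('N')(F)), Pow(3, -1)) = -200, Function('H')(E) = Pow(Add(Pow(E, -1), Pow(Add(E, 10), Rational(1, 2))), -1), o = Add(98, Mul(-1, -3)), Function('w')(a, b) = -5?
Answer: -600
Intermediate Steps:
o = 101 (o = Add(98, 3) = 101)
Function('H')(E) = Pow(Add(Pow(E, -1), Pow(Add(10, E), Rational(1, 2))), -1)
Function('N')(F) = 600 (Function('N')(F) = Mul(-3, -200) = 600)
Mul(-1, Function('N')(Pow(Add(o, Function('H')(Function('w')(-4, 3))), -1))) = Mul(-1, 600) = -600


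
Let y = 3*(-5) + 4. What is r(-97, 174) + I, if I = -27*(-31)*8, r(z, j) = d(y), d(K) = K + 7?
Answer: 6692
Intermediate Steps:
y = -11 (y = -15 + 4 = -11)
d(K) = 7 + K
r(z, j) = -4 (r(z, j) = 7 - 11 = -4)
I = 6696 (I = 837*8 = 6696)
r(-97, 174) + I = -4 + 6696 = 6692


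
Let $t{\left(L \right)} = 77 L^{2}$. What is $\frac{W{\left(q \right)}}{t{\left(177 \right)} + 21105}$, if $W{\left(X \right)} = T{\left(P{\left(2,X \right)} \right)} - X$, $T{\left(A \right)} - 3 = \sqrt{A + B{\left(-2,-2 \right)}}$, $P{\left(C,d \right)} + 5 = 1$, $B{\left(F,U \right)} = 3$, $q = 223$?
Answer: $- \frac{110}{1216719} + \frac{i}{2433438} \approx -9.0407 \cdot 10^{-5} + 4.1094 \cdot 10^{-7} i$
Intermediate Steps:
$P{\left(C,d \right)} = -4$ ($P{\left(C,d \right)} = -5 + 1 = -4$)
$T{\left(A \right)} = 3 + \sqrt{3 + A}$ ($T{\left(A \right)} = 3 + \sqrt{A + 3} = 3 + \sqrt{3 + A}$)
$W{\left(X \right)} = 3 + i - X$ ($W{\left(X \right)} = \left(3 + \sqrt{3 - 4}\right) - X = \left(3 + \sqrt{-1}\right) - X = \left(3 + i\right) - X = 3 + i - X$)
$\frac{W{\left(q \right)}}{t{\left(177 \right)} + 21105} = \frac{3 + i - 223}{77 \cdot 177^{2} + 21105} = \frac{3 + i - 223}{77 \cdot 31329 + 21105} = \frac{-220 + i}{2412333 + 21105} = \frac{-220 + i}{2433438} = \left(-220 + i\right) \frac{1}{2433438} = - \frac{110}{1216719} + \frac{i}{2433438}$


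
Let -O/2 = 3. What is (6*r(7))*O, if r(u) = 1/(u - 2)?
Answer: -36/5 ≈ -7.2000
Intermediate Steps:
r(u) = 1/(-2 + u)
O = -6 (O = -2*3 = -6)
(6*r(7))*O = (6/(-2 + 7))*(-6) = (6/5)*(-6) = -36/5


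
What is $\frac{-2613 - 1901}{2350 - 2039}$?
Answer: $- \frac{4514}{311} \approx -14.514$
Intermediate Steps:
$\frac{-2613 - 1901}{2350 - 2039} = - \frac{4514}{311}$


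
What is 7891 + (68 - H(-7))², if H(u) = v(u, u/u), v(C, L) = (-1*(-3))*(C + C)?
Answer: 19991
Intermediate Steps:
v(C, L) = 6*C (v(C, L) = 3*(2*C) = 6*C)
H(u) = 6*u
7891 + (68 - H(-7))² = 7891 + (68 - 6*(-7))² = 7891 + (68 - 1*(-42))² = 7891 + (68 + 42)² = 7891 + 110² = 7891 + 12100 = 19991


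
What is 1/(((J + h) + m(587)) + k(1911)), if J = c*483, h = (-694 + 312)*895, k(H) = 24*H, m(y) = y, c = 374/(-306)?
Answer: -3/888088 ≈ -3.3780e-6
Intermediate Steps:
c = -11/9 (c = 374*(-1/306) = -11/9 ≈ -1.2222)
h = -341890 (h = -382*895 = -341890)
J = -1771/3 (J = -11/9*483 = -1771/3 ≈ -590.33)
1/(((J + h) + m(587)) + k(1911)) = 1/(((-1771/3 - 341890) + 587) + 24*1911) = 1/((-1027441/3 + 587) + 45864) = 1/(-1025680/3 + 45864) = 1/(-888088/3) = -3/888088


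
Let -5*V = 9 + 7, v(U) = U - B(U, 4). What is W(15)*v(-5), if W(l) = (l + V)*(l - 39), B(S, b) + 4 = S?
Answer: -5664/5 ≈ -1132.8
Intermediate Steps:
B(S, b) = -4 + S
v(U) = 4 (v(U) = U - (-4 + U) = U + (4 - U) = 4)
V = -16/5 (V = -(9 + 7)/5 = -⅕*16 = -16/5 ≈ -3.2000)
W(l) = (-39 + l)*(-16/5 + l) (W(l) = (l - 16/5)*(l - 39) = (-16/5 + l)*(-39 + l) = (-39 + l)*(-16/5 + l))
W(15)*v(-5) = (624/5 + 15² - 211/5*15)*4 = (624/5 + 225 - 633)*4 = -1416/5*4 = -5664/5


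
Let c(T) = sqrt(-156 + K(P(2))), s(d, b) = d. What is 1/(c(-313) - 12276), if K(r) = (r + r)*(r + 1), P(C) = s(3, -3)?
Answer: -93/1141669 - I*sqrt(33)/75350154 ≈ -8.146e-5 - 7.6238e-8*I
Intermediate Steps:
P(C) = 3
K(r) = 2*r*(1 + r) (K(r) = (2*r)*(1 + r) = 2*r*(1 + r))
c(T) = 2*I*sqrt(33) (c(T) = sqrt(-156 + 2*3*(1 + 3)) = sqrt(-156 + 2*3*4) = sqrt(-156 + 24) = sqrt(-132) = 2*I*sqrt(33))
1/(c(-313) - 12276) = 1/(2*I*sqrt(33) - 12276) = 1/(-12276 + 2*I*sqrt(33))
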